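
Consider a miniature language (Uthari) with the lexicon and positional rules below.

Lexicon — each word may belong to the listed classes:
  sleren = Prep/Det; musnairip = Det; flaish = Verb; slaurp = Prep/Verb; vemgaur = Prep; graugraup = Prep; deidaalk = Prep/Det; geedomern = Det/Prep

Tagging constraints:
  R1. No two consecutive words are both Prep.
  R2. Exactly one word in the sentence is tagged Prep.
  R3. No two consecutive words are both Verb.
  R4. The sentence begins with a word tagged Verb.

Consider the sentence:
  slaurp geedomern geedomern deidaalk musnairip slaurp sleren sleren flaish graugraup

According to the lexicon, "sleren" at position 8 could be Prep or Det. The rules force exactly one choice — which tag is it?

Det

Candidates per position — 1:slaurp {Prep,Verb}; 2:geedomern {Det,Prep}; 3:geedomern {Det,Prep}; 4:deidaalk {Prep,Det}; 5:musnairip {Det}; 6:slaurp {Prep,Verb}; 7:sleren {Prep,Det}; 8:sleren {Prep,Det}; 9:flaish {Verb}; 10:graugraup {Prep}.
Position 1: tagging it Prep would leave rule 2 unsatisfiable, so it must be Verb.
Position 2: tagging it Prep would leave rule 2 unsatisfiable, so it must be Det.
Position 3: tagging it Prep would leave rule 2 unsatisfiable, so it must be Det.
Position 4: tagging it Prep would leave rule 2 unsatisfiable, so it must be Det.
Position 6: tagging it Prep would leave rule 2 unsatisfiable, so it must be Verb.
Position 7: tagging it Prep would leave rule 2 unsatisfiable, so it must be Det.
Position 8: tagging it Prep would leave rule 2 unsatisfiable, so it must be Det.
The only consistent sequence is: Verb Det Det Det Det Verb Det Det Verb Prep.
Rule-by-rule: rule 1 ✓; rule 2 ✓; rule 3 ✓; rule 4 ✓.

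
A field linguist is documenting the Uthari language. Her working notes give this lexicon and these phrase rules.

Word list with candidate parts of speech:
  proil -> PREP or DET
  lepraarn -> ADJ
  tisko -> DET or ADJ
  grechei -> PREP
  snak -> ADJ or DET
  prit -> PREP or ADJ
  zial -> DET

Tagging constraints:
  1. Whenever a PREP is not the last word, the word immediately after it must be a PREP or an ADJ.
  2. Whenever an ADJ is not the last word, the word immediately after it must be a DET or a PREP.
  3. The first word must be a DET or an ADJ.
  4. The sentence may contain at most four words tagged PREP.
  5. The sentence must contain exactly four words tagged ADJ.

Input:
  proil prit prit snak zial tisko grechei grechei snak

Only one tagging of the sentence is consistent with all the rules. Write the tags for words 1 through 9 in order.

Candidates per position — 1:proil {PREP,DET}; 2:prit {PREP,ADJ}; 3:prit {PREP,ADJ}; 4:snak {ADJ,DET}; 5:zial {DET}; 6:tisko {DET,ADJ}; 7:grechei {PREP}; 8:grechei {PREP}; 9:snak {ADJ,DET}.
Position 1: PREP is ruled out by rule 3; that leaves DET.
Position 9: DET is ruled out by rule 1; that leaves ADJ.
The remaining ambiguous positions (2, 3, 4, 6) are resolved jointly — only one combination satisfies every rule.
So the tagging must be: DET ADJ PREP ADJ DET ADJ PREP PREP ADJ.
Rule-by-rule: rule 1 satisfied; rule 2 satisfied; rule 3 satisfied; rule 4 satisfied; rule 5 satisfied.

DET ADJ PREP ADJ DET ADJ PREP PREP ADJ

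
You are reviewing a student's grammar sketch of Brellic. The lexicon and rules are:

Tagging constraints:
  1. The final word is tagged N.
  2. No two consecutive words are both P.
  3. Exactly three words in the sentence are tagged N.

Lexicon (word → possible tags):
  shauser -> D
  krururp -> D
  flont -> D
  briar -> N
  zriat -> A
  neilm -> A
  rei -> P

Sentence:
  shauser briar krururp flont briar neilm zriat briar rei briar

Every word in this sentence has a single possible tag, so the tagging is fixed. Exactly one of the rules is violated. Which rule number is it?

Fixed tagging: D N D D N A A N P N.
Applying the rules: R1 ✓, R2 ✓, R3 ✗.
Only rule 3 fails.

3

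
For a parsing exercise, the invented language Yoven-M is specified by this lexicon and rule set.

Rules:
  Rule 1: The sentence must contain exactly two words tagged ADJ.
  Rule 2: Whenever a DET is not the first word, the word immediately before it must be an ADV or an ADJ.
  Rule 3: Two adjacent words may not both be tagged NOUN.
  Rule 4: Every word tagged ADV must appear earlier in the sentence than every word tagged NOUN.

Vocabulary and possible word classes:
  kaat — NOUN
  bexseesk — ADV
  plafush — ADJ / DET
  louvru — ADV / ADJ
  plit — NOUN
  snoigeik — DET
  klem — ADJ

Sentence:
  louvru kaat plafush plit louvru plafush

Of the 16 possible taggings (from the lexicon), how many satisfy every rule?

1

Candidates per position — 1:louvru {ADV,ADJ}; 2:kaat {NOUN}; 3:plafush {ADJ,DET}; 4:plit {NOUN}; 5:louvru {ADV,ADJ}; 6:plafush {ADJ,DET}.
There are 16 candidate sequences in total.
The sequences that satisfy every rule: ADV NOUN ADJ NOUN ADJ DET.
Count = 1.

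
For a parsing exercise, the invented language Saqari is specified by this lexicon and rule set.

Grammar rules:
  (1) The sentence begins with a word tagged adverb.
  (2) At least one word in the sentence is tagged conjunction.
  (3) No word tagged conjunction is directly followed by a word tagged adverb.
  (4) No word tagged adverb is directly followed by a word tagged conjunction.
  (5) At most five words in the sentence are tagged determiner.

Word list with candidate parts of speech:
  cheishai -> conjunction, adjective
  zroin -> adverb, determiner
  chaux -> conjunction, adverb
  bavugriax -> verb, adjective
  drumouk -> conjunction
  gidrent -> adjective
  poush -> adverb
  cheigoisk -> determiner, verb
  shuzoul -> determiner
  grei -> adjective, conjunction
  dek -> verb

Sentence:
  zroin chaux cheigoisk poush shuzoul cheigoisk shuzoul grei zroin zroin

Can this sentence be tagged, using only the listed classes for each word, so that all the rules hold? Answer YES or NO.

Candidates per position — 1:zroin {adverb,determiner}; 2:chaux {conjunction,adverb}; 3:cheigoisk {determiner,verb}; 4:poush {adverb}; 5:shuzoul {determiner}; 6:cheigoisk {determiner,verb}; 7:shuzoul {determiner}; 8:grei {adjective,conjunction}; 9:zroin {adverb,determiner}; 10:zroin {adverb,determiner}.
One satisfying assignment: adverb adverb verb adverb determiner determiner determiner conjunction determiner adverb.
Verifying each rule — rule 1 ✓; rule 2 ✓; rule 3 ✓; rule 4 ✓; rule 5 ✓.

YES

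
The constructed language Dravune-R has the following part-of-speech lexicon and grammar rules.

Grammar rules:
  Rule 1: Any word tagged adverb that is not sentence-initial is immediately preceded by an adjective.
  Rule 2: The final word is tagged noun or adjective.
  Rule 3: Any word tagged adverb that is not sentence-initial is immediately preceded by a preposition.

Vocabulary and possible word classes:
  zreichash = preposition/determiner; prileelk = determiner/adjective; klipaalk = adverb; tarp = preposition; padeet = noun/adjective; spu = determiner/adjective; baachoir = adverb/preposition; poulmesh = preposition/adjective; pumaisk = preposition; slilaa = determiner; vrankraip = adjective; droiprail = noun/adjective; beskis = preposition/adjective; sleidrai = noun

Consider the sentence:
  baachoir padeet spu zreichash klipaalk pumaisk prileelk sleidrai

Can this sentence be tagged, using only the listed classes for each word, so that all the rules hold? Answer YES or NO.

NO

Candidates per position — 1:baachoir {adverb,preposition}; 2:padeet {noun,adjective}; 3:spu {determiner,adjective}; 4:zreichash {preposition,determiner}; 5:klipaalk {adverb}; 6:pumaisk {preposition}; 7:prileelk {determiner,adjective}; 8:sleidrai {noun}.
Rule 1 cannot be satisfied by any choice of tags from the lexicon.
So there is no consistent tagging.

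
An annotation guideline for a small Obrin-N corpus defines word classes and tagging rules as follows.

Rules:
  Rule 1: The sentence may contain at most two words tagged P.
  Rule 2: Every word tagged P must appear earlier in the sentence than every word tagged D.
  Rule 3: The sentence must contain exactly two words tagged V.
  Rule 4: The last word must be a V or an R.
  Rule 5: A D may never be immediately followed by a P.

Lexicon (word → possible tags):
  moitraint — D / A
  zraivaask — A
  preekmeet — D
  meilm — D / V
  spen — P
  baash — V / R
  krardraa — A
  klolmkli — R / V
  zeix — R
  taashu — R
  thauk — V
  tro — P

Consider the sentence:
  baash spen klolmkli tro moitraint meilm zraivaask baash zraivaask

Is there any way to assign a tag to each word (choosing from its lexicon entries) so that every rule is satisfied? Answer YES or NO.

NO

Candidates per position — 1:baash {V,R}; 2:spen {P}; 3:klolmkli {R,V}; 4:tro {P}; 5:moitraint {D,A}; 6:meilm {D,V}; 7:zraivaask {A}; 8:baash {V,R}; 9:zraivaask {A}.
Rule 4 cannot be satisfied by any choice of tags from the lexicon.
So there is no consistent tagging.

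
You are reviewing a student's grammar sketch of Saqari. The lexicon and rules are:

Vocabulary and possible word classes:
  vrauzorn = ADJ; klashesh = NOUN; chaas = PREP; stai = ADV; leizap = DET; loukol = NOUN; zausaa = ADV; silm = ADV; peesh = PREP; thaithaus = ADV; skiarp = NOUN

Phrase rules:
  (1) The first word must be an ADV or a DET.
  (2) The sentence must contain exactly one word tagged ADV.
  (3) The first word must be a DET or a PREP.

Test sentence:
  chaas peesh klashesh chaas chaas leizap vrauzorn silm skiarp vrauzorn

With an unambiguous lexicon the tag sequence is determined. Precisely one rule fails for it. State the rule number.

1

Fixed tagging: PREP PREP NOUN PREP PREP DET ADJ ADV NOUN ADJ.
Applying the rules: R1 fails, R2 ok, R3 ok.
Only rule 1 fails.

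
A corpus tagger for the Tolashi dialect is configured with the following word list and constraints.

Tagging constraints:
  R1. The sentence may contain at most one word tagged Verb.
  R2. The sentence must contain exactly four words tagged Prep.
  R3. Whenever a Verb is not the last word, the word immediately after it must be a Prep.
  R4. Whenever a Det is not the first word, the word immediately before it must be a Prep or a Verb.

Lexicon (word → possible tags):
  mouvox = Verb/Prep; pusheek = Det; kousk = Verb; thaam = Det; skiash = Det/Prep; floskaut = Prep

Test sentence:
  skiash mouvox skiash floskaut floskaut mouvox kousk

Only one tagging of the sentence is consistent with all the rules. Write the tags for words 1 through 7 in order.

Det Prep Det Prep Prep Prep Verb

Candidates per position — 1:skiash {Det,Prep}; 2:mouvox {Verb,Prep}; 3:skiash {Det,Prep}; 4:floskaut {Prep}; 5:floskaut {Prep}; 6:mouvox {Verb,Prep}; 7:kousk {Verb}.
At position 2, choosing Verb makes rule 1 impossible to satisfy; hence Prep.
At position 6, choosing Verb makes rule 1 impossible to satisfy; hence Prep.
At position 1, choosing Prep makes rule 2 impossible to satisfy; hence Det.
At position 3, choosing Prep makes rule 2 impossible to satisfy; hence Det.
That leaves exactly one tagging: Det Prep Det Prep Prep Prep Verb.
Checking: rule 1 satisfied; rule 2 satisfied; rule 3 satisfied; rule 4 satisfied.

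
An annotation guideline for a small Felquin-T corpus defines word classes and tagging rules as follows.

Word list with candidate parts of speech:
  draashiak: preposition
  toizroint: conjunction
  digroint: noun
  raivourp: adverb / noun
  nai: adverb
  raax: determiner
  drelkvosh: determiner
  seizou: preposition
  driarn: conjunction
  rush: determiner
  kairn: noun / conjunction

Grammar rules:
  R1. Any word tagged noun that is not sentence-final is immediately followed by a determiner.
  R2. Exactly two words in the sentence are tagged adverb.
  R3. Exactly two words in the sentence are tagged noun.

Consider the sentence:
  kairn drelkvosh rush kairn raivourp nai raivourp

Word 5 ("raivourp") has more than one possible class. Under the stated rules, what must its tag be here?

adverb

Candidates per position — 1:kairn {noun,conjunction}; 2:drelkvosh {determiner}; 3:rush {determiner}; 4:kairn {noun,conjunction}; 5:raivourp {adverb,noun}; 6:nai {adverb}; 7:raivourp {adverb,noun}.
Word 4 cannot be noun — rule 1 would then fail for every completion. It is conjunction.
Word 5 cannot be noun — rule 1 would then fail for every completion. It is adverb.
Word 7 cannot be adverb — rule 2 would then fail for every completion. It is noun.
Word 1 cannot be conjunction — rule 3 would then fail for every completion. It is noun.
The only consistent sequence is: noun determiner determiner conjunction adverb adverb noun.
Checking: rule 1 holds; rule 2 holds; rule 3 holds.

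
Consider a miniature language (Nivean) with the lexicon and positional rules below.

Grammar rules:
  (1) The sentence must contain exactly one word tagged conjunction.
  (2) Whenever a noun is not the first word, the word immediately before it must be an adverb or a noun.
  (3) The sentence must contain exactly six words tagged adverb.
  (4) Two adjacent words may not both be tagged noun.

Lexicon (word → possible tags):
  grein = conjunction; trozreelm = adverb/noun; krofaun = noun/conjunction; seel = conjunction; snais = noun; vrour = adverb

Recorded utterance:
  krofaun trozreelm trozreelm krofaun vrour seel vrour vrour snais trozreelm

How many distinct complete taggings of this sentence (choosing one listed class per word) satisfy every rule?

1

Candidates per position — 1:krofaun {noun,conjunction}; 2:trozreelm {adverb,noun}; 3:trozreelm {adverb,noun}; 4:krofaun {noun,conjunction}; 5:vrour {adverb}; 6:seel {conjunction}; 7:vrour {adverb}; 8:vrour {adverb}; 9:snais {noun}; 10:trozreelm {adverb,noun}.
There are 32 candidate sequences in total.
The sequences that satisfy every rule: noun adverb adverb noun adverb conjunction adverb adverb noun adverb.
Count = 1.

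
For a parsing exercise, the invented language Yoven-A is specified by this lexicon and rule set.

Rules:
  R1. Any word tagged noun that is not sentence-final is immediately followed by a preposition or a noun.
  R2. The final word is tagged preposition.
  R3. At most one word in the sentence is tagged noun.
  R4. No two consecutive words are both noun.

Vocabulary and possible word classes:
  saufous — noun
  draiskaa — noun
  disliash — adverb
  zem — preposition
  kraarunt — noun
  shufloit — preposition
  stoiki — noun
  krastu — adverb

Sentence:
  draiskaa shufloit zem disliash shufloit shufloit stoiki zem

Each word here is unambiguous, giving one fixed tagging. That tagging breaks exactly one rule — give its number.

3

Fixed tagging: noun preposition preposition adverb preposition preposition noun preposition.
Rule check: R1 ✓, R2 ✓, R3 ✗, R4 ✓.
Only rule 3 fails.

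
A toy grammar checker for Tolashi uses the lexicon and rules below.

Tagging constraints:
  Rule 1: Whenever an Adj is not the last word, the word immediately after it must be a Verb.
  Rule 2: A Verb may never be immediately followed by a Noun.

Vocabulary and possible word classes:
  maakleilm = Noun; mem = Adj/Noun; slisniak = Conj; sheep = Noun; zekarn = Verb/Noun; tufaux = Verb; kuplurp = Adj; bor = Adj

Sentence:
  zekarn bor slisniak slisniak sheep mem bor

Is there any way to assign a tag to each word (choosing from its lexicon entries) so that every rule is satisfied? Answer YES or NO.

Candidates per position — 1:zekarn {Verb,Noun}; 2:bor {Adj}; 3:slisniak {Conj}; 4:slisniak {Conj}; 5:sheep {Noun}; 6:mem {Adj,Noun}; 7:bor {Adj}.
Rule 1 cannot be satisfied by any choice of tags from the lexicon.
So there is no consistent tagging.

NO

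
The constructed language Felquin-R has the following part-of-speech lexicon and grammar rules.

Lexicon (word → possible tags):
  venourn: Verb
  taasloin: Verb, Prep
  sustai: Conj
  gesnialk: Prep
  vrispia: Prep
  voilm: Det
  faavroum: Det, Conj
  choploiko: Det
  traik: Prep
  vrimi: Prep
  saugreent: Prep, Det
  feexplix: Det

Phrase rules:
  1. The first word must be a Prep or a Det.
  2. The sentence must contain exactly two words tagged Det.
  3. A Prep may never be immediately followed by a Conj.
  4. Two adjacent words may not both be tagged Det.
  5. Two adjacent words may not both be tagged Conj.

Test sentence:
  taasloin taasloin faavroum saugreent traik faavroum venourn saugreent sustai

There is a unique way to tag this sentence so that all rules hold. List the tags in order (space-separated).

Prep Verb Conj Prep Prep Det Verb Det Conj

Candidates per position — 1:taasloin {Verb,Prep}; 2:taasloin {Verb,Prep}; 3:faavroum {Det,Conj}; 4:saugreent {Prep,Det}; 5:traik {Prep}; 6:faavroum {Det,Conj}; 7:venourn {Verb}; 8:saugreent {Prep,Det}; 9:sustai {Conj}.
Position 1: Verb is ruled out by rule 1; that leaves Prep.
Position 6: Conj is ruled out by rule 3; that leaves Det.
Position 8: Prep is ruled out by rule 3; that leaves Det.
Position 3: Det is ruled out by rule 2; that leaves Conj.
Position 4: Det is ruled out by rule 2; that leaves Prep.
Position 2: Prep is ruled out by rule 3; that leaves Verb.
The unique satisfying tagging is: Prep Verb Conj Prep Prep Det Verb Det Conj.
Checking: rule 1 holds; rule 2 holds; rule 3 holds; rule 4 holds; rule 5 holds.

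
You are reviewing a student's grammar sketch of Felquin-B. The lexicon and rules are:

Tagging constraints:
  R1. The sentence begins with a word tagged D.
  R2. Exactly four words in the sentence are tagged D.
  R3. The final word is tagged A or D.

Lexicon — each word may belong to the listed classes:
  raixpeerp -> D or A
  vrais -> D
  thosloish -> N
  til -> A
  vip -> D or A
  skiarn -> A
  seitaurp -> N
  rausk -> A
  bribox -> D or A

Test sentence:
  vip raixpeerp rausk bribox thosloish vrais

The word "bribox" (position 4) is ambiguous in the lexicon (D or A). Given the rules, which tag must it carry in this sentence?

D

Candidates per position — 1:vip {D,A}; 2:raixpeerp {D,A}; 3:rausk {A}; 4:bribox {D,A}; 5:thosloish {N}; 6:vrais {D}.
If word 1 were A, no tagging could satisfy rule 1; so word 1 is D.
If word 2 were A, no tagging could satisfy rule 2; so word 2 is D.
If word 4 were A, no tagging could satisfy rule 2; so word 4 is D.
So the tagging must be: D D A D N D.
Check: rule 1 ✓; rule 2 ✓; rule 3 ✓.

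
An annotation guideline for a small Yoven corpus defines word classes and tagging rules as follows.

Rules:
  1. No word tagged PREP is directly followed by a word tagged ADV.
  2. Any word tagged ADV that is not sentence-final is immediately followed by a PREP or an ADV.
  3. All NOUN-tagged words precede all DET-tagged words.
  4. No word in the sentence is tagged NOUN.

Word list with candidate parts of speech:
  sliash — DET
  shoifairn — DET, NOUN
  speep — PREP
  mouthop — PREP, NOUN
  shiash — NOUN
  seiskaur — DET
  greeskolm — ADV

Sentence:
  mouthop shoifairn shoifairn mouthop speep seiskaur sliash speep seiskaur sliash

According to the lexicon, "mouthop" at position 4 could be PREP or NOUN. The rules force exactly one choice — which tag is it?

Candidates per position — 1:mouthop {PREP,NOUN}; 2:shoifairn {DET,NOUN}; 3:shoifairn {DET,NOUN}; 4:mouthop {PREP,NOUN}; 5:speep {PREP}; 6:seiskaur {DET}; 7:sliash {DET}; 8:speep {PREP}; 9:seiskaur {DET}; 10:sliash {DET}.
Position 1: NOUN is ruled out by rule 4; that leaves PREP.
Position 2: NOUN is ruled out by rule 4; that leaves DET.
Position 3: NOUN is ruled out by rule 3; that leaves DET.
Position 4: NOUN is ruled out by rule 3; that leaves PREP.
So the tagging must be: PREP DET DET PREP PREP DET DET PREP DET DET.
Verifying each rule — rule 1 satisfied; rule 2 satisfied; rule 3 satisfied; rule 4 satisfied.

PREP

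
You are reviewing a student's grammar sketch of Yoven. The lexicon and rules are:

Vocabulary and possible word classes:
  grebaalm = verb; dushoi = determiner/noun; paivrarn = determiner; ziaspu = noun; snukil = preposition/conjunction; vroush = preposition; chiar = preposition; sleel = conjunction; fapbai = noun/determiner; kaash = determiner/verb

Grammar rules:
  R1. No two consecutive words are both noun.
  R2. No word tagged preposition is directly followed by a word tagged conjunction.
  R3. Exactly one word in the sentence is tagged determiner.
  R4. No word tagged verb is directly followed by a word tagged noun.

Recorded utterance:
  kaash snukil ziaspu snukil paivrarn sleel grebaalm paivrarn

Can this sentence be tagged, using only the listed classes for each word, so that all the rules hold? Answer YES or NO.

Candidates per position — 1:kaash {determiner,verb}; 2:snukil {preposition,conjunction}; 3:ziaspu {noun}; 4:snukil {preposition,conjunction}; 5:paivrarn {determiner}; 6:sleel {conjunction}; 7:grebaalm {verb}; 8:paivrarn {determiner}.
Rule 3 cannot be satisfied by any choice of tags from the lexicon.
So there is no consistent tagging.

NO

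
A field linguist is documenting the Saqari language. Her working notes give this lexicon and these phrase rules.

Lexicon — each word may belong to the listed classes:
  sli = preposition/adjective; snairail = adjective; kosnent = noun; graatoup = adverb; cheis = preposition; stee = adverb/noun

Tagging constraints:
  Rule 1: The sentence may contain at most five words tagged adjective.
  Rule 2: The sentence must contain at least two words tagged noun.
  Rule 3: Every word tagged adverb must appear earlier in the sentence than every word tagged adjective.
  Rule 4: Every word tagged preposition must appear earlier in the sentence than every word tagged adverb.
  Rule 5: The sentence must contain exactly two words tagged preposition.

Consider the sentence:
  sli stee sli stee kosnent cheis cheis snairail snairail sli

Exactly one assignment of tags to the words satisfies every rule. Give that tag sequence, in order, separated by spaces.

adjective noun adjective noun noun preposition preposition adjective adjective adjective

Candidates per position — 1:sli {preposition,adjective}; 2:stee {adverb,noun}; 3:sli {preposition,adjective}; 4:stee {adverb,noun}; 5:kosnent {noun}; 6:cheis {preposition}; 7:cheis {preposition}; 8:snairail {adjective}; 9:snairail {adjective}; 10:sli {preposition,adjective}.
At position 1, choosing preposition makes rule 5 impossible to satisfy; hence adjective.
At position 2, choosing adverb makes rule 3 impossible to satisfy; hence noun.
At position 3, choosing preposition makes rule 5 impossible to satisfy; hence adjective.
At position 4, choosing adverb makes rule 3 impossible to satisfy; hence noun.
At position 10, choosing preposition makes rule 5 impossible to satisfy; hence adjective.
So the tagging must be: adjective noun adjective noun noun preposition preposition adjective adjective adjective.
Verifying each rule — rule 1 ok; rule 2 ok; rule 3 ok; rule 4 ok; rule 5 ok.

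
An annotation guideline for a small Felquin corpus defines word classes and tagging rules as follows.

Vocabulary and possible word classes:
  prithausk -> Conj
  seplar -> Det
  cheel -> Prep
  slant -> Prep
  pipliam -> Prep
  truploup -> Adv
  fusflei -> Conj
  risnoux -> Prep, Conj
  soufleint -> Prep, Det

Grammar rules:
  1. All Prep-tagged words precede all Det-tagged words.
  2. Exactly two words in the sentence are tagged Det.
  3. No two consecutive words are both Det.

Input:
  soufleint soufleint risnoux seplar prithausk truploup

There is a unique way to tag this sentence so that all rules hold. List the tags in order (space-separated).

Prep Det Conj Det Conj Adv

Candidates per position — 1:soufleint {Prep,Det}; 2:soufleint {Prep,Det}; 3:risnoux {Prep,Conj}; 4:seplar {Det}; 5:prithausk {Conj}; 6:truploup {Adv}.
The remaining ambiguous positions (1, 2, 3) are resolved jointly — only one combination satisfies every rule.
That leaves exactly one tagging: Prep Det Conj Det Conj Adv.
Check: rule 1 ✓; rule 2 ✓; rule 3 ✓.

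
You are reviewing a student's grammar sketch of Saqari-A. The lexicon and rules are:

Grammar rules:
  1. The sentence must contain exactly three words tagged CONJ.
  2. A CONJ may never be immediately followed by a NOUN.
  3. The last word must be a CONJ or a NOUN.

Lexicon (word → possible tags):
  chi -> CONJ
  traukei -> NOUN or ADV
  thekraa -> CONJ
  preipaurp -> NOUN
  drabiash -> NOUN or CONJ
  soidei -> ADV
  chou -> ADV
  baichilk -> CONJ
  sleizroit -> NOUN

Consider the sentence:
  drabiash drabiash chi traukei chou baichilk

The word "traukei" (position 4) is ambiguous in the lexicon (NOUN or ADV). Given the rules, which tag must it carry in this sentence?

Candidates per position — 1:drabiash {NOUN,CONJ}; 2:drabiash {NOUN,CONJ}; 3:chi {CONJ}; 4:traukei {NOUN,ADV}; 5:chou {ADV}; 6:baichilk {CONJ}.
Word 4 cannot be NOUN — rule 2 would then fail for every completion. It is ADV.
The remaining ambiguous positions (1, 2) are resolved jointly — only one combination satisfies every rule.
The only consistent sequence is: NOUN CONJ CONJ ADV ADV CONJ.
Verifying each rule — rule 1 ok; rule 2 ok; rule 3 ok.

ADV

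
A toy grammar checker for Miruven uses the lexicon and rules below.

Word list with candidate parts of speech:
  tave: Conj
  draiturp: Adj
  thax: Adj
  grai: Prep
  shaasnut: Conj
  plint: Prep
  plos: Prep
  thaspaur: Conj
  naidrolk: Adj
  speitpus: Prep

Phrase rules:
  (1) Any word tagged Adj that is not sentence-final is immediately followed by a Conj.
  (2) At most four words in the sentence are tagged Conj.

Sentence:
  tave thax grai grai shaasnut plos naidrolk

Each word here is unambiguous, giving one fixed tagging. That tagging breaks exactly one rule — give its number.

1

Fixed tagging: Conj Adj Prep Prep Conj Prep Adj.
Applying the rules: R1 fails, R2 ok.
Only rule 1 fails.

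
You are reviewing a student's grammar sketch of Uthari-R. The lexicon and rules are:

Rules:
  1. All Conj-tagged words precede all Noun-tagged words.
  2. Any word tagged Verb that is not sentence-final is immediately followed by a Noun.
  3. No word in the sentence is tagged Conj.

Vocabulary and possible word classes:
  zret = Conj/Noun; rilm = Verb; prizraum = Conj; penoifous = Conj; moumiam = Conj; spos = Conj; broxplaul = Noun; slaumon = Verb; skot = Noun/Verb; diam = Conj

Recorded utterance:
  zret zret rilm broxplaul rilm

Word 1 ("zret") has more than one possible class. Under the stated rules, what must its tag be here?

Noun

Candidates per position — 1:zret {Conj,Noun}; 2:zret {Conj,Noun}; 3:rilm {Verb}; 4:broxplaul {Noun}; 5:rilm {Verb}.
At position 1, choosing Conj makes rule 3 impossible to satisfy; hence Noun.
At position 2, choosing Conj makes rule 1 impossible to satisfy; hence Noun.
The unique satisfying tagging is: Noun Noun Verb Noun Verb.
Rule-by-rule: rule 1 holds; rule 2 holds; rule 3 holds.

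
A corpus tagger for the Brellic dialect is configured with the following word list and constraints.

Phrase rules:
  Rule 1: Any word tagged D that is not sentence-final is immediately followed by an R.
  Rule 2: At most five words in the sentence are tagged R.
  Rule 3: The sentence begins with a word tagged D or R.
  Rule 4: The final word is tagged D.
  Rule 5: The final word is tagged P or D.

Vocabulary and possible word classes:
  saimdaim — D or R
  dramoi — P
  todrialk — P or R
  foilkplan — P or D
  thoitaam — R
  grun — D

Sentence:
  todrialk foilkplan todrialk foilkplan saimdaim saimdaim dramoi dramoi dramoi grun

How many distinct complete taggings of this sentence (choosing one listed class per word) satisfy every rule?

9

Candidates per position — 1:todrialk {P,R}; 2:foilkplan {P,D}; 3:todrialk {P,R}; 4:foilkplan {P,D}; 5:saimdaim {D,R}; 6:saimdaim {D,R}; 7:dramoi {P}; 8:dramoi {P}; 9:dramoi {P}; 10:grun {D}.
There are 64 candidate sequences in total.
Checking each against the rules leaves 9 sequences.
Count = 9.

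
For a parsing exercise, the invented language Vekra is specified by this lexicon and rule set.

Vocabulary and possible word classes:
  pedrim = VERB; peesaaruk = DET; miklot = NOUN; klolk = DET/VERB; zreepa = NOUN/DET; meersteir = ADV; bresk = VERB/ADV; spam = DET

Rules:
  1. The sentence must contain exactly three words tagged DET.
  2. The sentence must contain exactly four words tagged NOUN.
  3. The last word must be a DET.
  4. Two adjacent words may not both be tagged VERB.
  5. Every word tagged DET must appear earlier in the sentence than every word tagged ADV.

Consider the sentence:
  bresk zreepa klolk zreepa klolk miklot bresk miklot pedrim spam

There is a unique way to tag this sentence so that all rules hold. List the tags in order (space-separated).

Candidates per position — 1:bresk {VERB,ADV}; 2:zreepa {NOUN,DET}; 3:klolk {DET,VERB}; 4:zreepa {NOUN,DET}; 5:klolk {DET,VERB}; 6:miklot {NOUN}; 7:bresk {VERB,ADV}; 8:miklot {NOUN}; 9:pedrim {VERB}; 10:spam {DET}.
Word 1 cannot be ADV — rule 5 would then fail for every completion. It is VERB.
Word 2 cannot be DET — rule 2 would then fail for every completion. It is NOUN.
Word 4 cannot be DET — rule 2 would then fail for every completion. It is NOUN.
Word 5 cannot be VERB — rule 1 would then fail for every completion. It is DET.
Word 7 cannot be ADV — rule 5 would then fail for every completion. It is VERB.
Word 3 cannot be VERB — rule 1 would then fail for every completion. It is DET.
The only consistent sequence is: VERB NOUN DET NOUN DET NOUN VERB NOUN VERB DET.
Rule-by-rule: rule 1 satisfied; rule 2 satisfied; rule 3 satisfied; rule 4 satisfied; rule 5 satisfied.

VERB NOUN DET NOUN DET NOUN VERB NOUN VERB DET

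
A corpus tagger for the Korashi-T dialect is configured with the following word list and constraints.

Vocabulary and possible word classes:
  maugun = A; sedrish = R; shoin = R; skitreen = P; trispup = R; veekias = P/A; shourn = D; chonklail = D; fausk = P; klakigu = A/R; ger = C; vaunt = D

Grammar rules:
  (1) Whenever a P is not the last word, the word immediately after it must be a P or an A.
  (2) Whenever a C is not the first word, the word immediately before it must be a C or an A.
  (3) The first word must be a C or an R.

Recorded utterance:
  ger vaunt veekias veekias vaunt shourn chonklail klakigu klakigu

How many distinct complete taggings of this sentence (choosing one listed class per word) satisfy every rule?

Candidates per position — 1:ger {C}; 2:vaunt {D}; 3:veekias {P,A}; 4:veekias {P,A}; 5:vaunt {D}; 6:shourn {D}; 7:chonklail {D}; 8:klakigu {A,R}; 9:klakigu {A,R}.
There are 16 candidate sequences in total.
Checking each against the rules leaves 8 sequences.
Count = 8.

8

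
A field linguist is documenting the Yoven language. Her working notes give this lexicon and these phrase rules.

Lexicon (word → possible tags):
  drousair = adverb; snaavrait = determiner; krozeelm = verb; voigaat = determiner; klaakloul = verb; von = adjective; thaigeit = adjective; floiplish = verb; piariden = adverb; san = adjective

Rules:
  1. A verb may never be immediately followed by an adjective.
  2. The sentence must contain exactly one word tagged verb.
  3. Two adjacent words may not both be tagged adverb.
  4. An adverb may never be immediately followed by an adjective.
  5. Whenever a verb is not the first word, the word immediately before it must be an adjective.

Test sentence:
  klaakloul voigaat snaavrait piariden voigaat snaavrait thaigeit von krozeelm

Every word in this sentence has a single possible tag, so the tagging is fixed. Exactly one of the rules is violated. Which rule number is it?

Fixed tagging: verb determiner determiner adverb determiner determiner adjective adjective verb.
Checking each rule: R1 holds, R2 violated, R3 holds, R4 holds, R5 holds.
Only rule 2 fails.

2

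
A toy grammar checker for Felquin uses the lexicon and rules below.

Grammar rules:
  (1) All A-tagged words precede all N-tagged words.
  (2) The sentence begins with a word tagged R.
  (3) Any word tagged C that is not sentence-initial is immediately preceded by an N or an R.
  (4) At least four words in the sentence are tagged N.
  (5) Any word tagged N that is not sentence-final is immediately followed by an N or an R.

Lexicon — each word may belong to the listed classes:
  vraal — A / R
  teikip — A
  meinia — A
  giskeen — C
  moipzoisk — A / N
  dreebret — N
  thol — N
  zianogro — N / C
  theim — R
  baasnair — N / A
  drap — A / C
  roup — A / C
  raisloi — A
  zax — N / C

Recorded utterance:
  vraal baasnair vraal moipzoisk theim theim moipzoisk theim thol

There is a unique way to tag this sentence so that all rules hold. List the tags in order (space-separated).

R N R N R R N R N

Candidates per position — 1:vraal {A,R}; 2:baasnair {N,A}; 3:vraal {A,R}; 4:moipzoisk {A,N}; 5:theim {R}; 6:theim {R}; 7:moipzoisk {A,N}; 8:theim {R}; 9:thol {N}.
Position 1: A is ruled out by rule 2; that leaves R.
Position 2: A is ruled out by rule 4; that leaves N.
Position 3: A is ruled out by rule 1; that leaves R.
Position 4: A is ruled out by rule 1; that leaves N.
Position 7: A is ruled out by rule 1; that leaves N.
So the tagging must be: R N R N R R N R N.
Checking: rule 1 holds; rule 2 holds; rule 3 holds; rule 4 holds; rule 5 holds.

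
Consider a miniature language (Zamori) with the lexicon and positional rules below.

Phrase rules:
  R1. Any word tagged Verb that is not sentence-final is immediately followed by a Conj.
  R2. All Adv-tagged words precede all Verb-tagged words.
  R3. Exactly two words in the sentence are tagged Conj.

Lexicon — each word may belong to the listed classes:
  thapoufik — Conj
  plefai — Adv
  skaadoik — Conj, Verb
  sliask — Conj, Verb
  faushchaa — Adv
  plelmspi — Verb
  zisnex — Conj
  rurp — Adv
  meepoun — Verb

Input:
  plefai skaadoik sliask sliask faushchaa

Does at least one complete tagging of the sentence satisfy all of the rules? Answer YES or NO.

Candidates per position — 1:plefai {Adv}; 2:skaadoik {Conj,Verb}; 3:sliask {Conj,Verb}; 4:sliask {Conj,Verb}; 5:faushchaa {Adv}.
Every candidate sequence violates at least one rule; no consistent tagging exists.

NO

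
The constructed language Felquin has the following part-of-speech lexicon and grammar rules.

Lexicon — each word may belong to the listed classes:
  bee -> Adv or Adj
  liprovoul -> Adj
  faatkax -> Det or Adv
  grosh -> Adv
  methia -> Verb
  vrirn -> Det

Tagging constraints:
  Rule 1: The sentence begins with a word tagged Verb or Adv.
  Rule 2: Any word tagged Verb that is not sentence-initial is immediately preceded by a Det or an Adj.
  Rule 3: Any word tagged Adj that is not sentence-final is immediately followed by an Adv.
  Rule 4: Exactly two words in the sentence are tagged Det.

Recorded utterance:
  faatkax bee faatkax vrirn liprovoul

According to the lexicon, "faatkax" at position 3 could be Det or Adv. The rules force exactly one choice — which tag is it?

Det

Candidates per position — 1:faatkax {Det,Adv}; 2:bee {Adv,Adj}; 3:faatkax {Det,Adv}; 4:vrirn {Det}; 5:liprovoul {Adj}.
If word 1 were Det, no tagging could satisfy rule 1; so word 1 is Adv.
If word 3 were Adv, no tagging could satisfy rule 4; so word 3 is Det.
If word 2 were Adj, no tagging could satisfy rule 3; so word 2 is Adv.
The only consistent sequence is: Adv Adv Det Det Adj.
Check: rule 1 satisfied; rule 2 satisfied; rule 3 satisfied; rule 4 satisfied.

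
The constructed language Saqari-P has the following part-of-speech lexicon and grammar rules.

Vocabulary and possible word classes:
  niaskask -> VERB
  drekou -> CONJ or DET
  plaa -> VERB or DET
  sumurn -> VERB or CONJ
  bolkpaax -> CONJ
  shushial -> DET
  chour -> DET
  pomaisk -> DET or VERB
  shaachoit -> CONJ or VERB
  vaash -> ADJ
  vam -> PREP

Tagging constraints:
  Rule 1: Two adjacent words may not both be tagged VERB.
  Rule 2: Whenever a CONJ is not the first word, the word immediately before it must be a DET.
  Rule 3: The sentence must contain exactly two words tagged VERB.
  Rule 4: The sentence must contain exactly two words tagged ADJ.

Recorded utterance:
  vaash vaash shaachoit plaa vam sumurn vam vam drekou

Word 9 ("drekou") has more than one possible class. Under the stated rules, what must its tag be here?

Candidates per position — 1:vaash {ADJ}; 2:vaash {ADJ}; 3:shaachoit {CONJ,VERB}; 4:plaa {VERB,DET}; 5:vam {PREP}; 6:sumurn {VERB,CONJ}; 7:vam {PREP}; 8:vam {PREP}; 9:drekou {CONJ,DET}.
Position 3: tagging it CONJ would leave rule 2 unsatisfiable, so it must be VERB.
Position 4: tagging it VERB would leave rule 1 unsatisfiable, so it must be DET.
Position 6: tagging it CONJ would leave rule 2 unsatisfiable, so it must be VERB.
Position 9: tagging it CONJ would leave rule 2 unsatisfiable, so it must be DET.
The only consistent sequence is: ADJ ADJ VERB DET PREP VERB PREP PREP DET.
Rule-by-rule: rule 1 ok; rule 2 ok; rule 3 ok; rule 4 ok.

DET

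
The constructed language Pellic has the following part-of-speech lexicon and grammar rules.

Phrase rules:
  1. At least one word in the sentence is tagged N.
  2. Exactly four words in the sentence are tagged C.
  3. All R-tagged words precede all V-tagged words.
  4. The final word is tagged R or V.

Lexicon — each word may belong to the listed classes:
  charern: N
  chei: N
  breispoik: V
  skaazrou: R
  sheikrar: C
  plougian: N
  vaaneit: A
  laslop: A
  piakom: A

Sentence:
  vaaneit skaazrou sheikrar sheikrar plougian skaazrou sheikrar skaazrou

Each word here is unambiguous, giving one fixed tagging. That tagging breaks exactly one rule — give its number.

2

Fixed tagging: A R C C N R C R.
Applying the rules: R1 ✓, R2 ✗, R3 ✓, R4 ✓.
Only rule 2 fails.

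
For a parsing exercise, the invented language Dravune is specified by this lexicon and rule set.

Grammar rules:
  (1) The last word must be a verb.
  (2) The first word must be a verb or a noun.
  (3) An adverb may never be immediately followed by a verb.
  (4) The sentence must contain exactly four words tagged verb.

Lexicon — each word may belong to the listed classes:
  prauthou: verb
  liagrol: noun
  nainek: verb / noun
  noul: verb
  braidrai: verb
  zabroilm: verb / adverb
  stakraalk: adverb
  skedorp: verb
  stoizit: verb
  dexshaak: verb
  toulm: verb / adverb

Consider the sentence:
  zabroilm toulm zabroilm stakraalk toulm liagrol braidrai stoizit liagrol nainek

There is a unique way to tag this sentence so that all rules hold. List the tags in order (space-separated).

verb adverb adverb adverb adverb noun verb verb noun verb

Candidates per position — 1:zabroilm {verb,adverb}; 2:toulm {verb,adverb}; 3:zabroilm {verb,adverb}; 4:stakraalk {adverb}; 5:toulm {verb,adverb}; 6:liagrol {noun}; 7:braidrai {verb}; 8:stoizit {verb}; 9:liagrol {noun}; 10:nainek {verb,noun}.
Word 1 cannot be adverb — rule 2 would then fail for every completion. It is verb.
Word 5 cannot be verb — rule 3 would then fail for every completion. It is adverb.
Word 10 cannot be noun — rule 1 would then fail for every completion. It is verb.
Word 2 cannot be verb — rule 4 would then fail for every completion. It is adverb.
Word 3 cannot be verb — rule 3 would then fail for every completion. It is adverb.
The unique satisfying tagging is: verb adverb adverb adverb adverb noun verb verb noun verb.
Rule-by-rule: rule 1 ok; rule 2 ok; rule 3 ok; rule 4 ok.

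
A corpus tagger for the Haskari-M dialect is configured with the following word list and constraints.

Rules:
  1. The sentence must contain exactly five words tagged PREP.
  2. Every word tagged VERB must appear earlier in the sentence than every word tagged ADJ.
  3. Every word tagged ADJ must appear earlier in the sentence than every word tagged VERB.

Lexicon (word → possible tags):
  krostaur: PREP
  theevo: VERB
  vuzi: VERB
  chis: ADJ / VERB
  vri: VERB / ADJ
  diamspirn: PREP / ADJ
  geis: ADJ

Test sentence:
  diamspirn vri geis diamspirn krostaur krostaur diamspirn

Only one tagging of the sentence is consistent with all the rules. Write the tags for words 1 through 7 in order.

Candidates per position — 1:diamspirn {PREP,ADJ}; 2:vri {VERB,ADJ}; 3:geis {ADJ}; 4:diamspirn {PREP,ADJ}; 5:krostaur {PREP}; 6:krostaur {PREP}; 7:diamspirn {PREP,ADJ}.
Position 1: tagging it ADJ would leave rule 1 unsatisfiable, so it must be PREP.
Position 2: tagging it VERB would leave rule 3 unsatisfiable, so it must be ADJ.
Position 4: tagging it ADJ would leave rule 1 unsatisfiable, so it must be PREP.
Position 7: tagging it ADJ would leave rule 1 unsatisfiable, so it must be PREP.
The only consistent sequence is: PREP ADJ ADJ PREP PREP PREP PREP.
Checking: rule 1 ✓; rule 2 ✓; rule 3 ✓.

PREP ADJ ADJ PREP PREP PREP PREP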